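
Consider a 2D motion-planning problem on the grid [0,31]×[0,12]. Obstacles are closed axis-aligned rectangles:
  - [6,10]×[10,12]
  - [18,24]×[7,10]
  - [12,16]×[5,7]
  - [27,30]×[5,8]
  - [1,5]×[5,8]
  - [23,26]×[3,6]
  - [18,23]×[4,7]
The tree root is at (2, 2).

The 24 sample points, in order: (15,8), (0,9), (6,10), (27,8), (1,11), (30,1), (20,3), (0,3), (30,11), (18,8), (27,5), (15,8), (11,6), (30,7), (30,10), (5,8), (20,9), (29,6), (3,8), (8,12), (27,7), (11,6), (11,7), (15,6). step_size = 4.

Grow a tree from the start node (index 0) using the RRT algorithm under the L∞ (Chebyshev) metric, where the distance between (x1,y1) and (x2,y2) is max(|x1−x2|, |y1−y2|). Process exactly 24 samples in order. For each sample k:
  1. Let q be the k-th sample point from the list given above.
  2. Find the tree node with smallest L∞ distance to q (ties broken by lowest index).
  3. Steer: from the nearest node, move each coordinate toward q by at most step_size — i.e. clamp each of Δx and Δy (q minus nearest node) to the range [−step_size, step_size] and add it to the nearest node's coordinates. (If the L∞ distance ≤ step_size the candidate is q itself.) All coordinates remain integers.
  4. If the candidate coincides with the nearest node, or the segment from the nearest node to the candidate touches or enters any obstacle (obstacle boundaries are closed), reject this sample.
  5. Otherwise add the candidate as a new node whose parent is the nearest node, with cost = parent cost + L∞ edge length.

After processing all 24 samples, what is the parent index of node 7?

1. q=(15,8) nearest=0 d=13 new=(6,6) → blocked by [1,5]×[5,8], reject
2. q=(0,9) nearest=0 d=7 new=(0,6) → add node 1 parent=0 cost=4
3. q=(6,10) nearest=1 d=6 new=(4,10) → blocked by [1,5]×[5,8], reject
4. q=(27,8) nearest=0 d=25 new=(6,6) → blocked by [1,5]×[5,8], reject
5. q=(1,11) nearest=1 d=5 new=(1,10) → add node 2 parent=1 cost=8
6. q=(30,1) nearest=0 d=28 new=(6,1) → add node 3 parent=0 cost=4
7. q=(20,3) nearest=3 d=14 new=(10,3) → add node 4 parent=3 cost=8
8. q=(0,3) nearest=0 d=2 new=(0,3) → add node 5 parent=0 cost=2
9. q=(30,11) nearest=4 d=20 new=(14,7) → blocked by [12,16]×[5,7], reject
10. q=(18,8) nearest=4 d=8 new=(14,7) → blocked by [12,16]×[5,7], reject
11. q=(27,5) nearest=4 d=17 new=(14,5) → blocked by [12,16]×[5,7], reject
12. q=(15,8) nearest=4 d=5 new=(14,7) → blocked by [12,16]×[5,7], reject
13. q=(11,6) nearest=4 d=3 new=(11,6) → add node 6 parent=4 cost=11
14. q=(30,7) nearest=6 d=19 new=(15,7) → blocked by [12,16]×[5,7], reject
15. q=(30,10) nearest=6 d=19 new=(15,10) → blocked by [12,16]×[5,7], reject
16. q=(5,8) nearest=2 d=4 new=(5,8) → blocked by [1,5]×[5,8], reject
17. q=(20,9) nearest=6 d=9 new=(15,9) → blocked by [12,16]×[5,7], reject
18. q=(29,6) nearest=6 d=18 new=(15,6) → blocked by [12,16]×[5,7], reject
19. q=(3,8) nearest=2 d=2 new=(3,8) → blocked by [1,5]×[5,8], reject
20. q=(8,12) nearest=6 d=6 new=(8,10) → blocked by [6,10]×[10,12], reject
21. q=(27,7) nearest=6 d=16 new=(15,7) → blocked by [12,16]×[5,7], reject
22. q=(11,6) nearest=6 d=0 → coincident, reject
23. q=(11,7) nearest=6 d=1 new=(11,7) → add node 7 parent=6 cost=12
24. q=(15,6) nearest=6 d=4 new=(15,6) → blocked by [12,16]×[5,7], reject

Parent of node 7: 6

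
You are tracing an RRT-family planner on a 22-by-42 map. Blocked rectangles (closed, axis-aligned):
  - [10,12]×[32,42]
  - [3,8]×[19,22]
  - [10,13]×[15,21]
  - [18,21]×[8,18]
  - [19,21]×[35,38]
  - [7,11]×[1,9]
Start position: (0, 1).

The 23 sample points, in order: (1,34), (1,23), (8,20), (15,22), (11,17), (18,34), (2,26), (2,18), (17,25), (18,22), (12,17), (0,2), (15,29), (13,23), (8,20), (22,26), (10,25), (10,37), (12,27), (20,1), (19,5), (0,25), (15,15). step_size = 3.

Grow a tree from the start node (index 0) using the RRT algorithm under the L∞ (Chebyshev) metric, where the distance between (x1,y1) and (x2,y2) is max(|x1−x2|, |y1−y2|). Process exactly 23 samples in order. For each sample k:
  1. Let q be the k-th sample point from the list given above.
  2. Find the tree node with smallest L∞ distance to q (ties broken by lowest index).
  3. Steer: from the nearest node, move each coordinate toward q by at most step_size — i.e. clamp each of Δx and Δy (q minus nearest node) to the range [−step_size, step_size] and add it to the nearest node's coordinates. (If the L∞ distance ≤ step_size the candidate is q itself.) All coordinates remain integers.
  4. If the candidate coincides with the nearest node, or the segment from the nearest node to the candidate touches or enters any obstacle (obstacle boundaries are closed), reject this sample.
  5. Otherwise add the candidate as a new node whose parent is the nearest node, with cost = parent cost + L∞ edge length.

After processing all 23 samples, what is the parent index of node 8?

Parent of node 8: 4

1. q=(1,34) nearest=0 d=33 new=(1,4) → add node 1 parent=0 cost=3
2. q=(1,23) nearest=1 d=19 new=(1,7) → add node 2 parent=1 cost=6
3. q=(8,20) nearest=2 d=13 new=(4,10) → add node 3 parent=2 cost=9
4. q=(15,22) nearest=3 d=12 new=(7,13) → add node 4 parent=3 cost=12
5. q=(11,17) nearest=4 d=4 new=(10,16) → blocked by [10,13]×[15,21], reject
6. q=(18,34) nearest=4 d=21 new=(10,16) → blocked by [10,13]×[15,21], reject
7. q=(2,26) nearest=4 d=13 new=(4,16) → add node 5 parent=4 cost=15
8. q=(2,18) nearest=5 d=2 new=(2,18) → add node 6 parent=5 cost=17
9. q=(17,25) nearest=4 d=12 new=(10,16) → blocked by [10,13]×[15,21], reject
10. q=(18,22) nearest=4 d=11 new=(10,16) → blocked by [10,13]×[15,21], reject
11. q=(12,17) nearest=4 d=5 new=(10,16) → blocked by [10,13]×[15,21], reject
12. q=(0,2) nearest=0 d=1 new=(0,2) → add node 7 parent=0 cost=1
13. q=(15,29) nearest=5 d=13 new=(7,19) → blocked by [3,8]×[19,22], reject
14. q=(13,23) nearest=5 d=9 new=(7,19) → blocked by [3,8]×[19,22], reject
15. q=(8,20) nearest=5 d=4 new=(7,19) → blocked by [3,8]×[19,22], reject
16. q=(22,26) nearest=4 d=15 new=(10,16) → blocked by [10,13]×[15,21], reject
17. q=(10,25) nearest=6 d=8 new=(5,21) → blocked by [3,8]×[19,22], reject
18. q=(10,37) nearest=6 d=19 new=(5,21) → blocked by [3,8]×[19,22], reject
19. q=(12,27) nearest=6 d=10 new=(5,21) → blocked by [3,8]×[19,22], reject
20. q=(20,1) nearest=4 d=13 new=(10,10) → add node 8 parent=4 cost=15
21. q=(19,5) nearest=8 d=9 new=(13,7) → blocked by [7,11]×[1,9], reject
22. q=(0,25) nearest=6 d=7 new=(0,21) → add node 9 parent=6 cost=20
23. q=(15,15) nearest=8 d=5 new=(13,13) → add node 10 parent=8 cost=18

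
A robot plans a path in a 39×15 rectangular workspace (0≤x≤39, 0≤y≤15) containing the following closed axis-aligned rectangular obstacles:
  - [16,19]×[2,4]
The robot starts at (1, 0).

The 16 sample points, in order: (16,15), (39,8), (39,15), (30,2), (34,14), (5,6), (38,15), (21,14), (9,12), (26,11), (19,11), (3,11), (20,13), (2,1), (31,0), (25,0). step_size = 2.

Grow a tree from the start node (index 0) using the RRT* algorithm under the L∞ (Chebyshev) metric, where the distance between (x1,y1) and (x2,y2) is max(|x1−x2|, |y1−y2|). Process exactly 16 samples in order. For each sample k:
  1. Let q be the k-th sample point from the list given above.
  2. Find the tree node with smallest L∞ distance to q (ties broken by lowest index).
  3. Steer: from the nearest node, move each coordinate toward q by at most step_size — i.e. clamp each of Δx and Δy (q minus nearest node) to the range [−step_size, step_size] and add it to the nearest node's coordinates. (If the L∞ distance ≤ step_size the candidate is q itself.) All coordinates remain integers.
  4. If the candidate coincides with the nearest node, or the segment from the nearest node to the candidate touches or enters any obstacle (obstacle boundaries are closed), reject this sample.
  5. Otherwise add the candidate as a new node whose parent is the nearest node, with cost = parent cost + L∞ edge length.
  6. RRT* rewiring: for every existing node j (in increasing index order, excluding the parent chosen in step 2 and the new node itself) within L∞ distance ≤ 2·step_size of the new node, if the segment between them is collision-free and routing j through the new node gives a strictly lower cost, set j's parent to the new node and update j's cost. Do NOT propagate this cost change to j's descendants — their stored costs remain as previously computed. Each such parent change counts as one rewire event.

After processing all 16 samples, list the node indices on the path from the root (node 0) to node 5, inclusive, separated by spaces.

1. q=(16,15) nearest=0 d=15 new=(3,2) → add node 1 parent=0 cost=2
2. q=(39,8) nearest=1 d=36 new=(5,4) → add node 2 parent=1 cost=4
3. q=(39,15) nearest=2 d=34 new=(7,6) → add node 3 parent=2 cost=6
4. q=(30,2) nearest=3 d=23 new=(9,4) → add node 4 parent=3 cost=8
5. q=(34,14) nearest=4 d=25 new=(11,6) → add node 5 parent=4 cost=10
6. q=(5,6) nearest=2 d=2 new=(5,6) → add node 6 parent=2 cost=6
7. q=(38,15) nearest=5 d=27 new=(13,8) → add node 7 parent=5 cost=12
8. q=(21,14) nearest=7 d=8 new=(15,10) → add node 8 parent=7 cost=14
9. q=(9,12) nearest=7 d=4 new=(11,10) → add node 9 parent=7 cost=14
10. q=(26,11) nearest=8 d=11 new=(17,11) → add node 10 parent=8 cost=16
11. q=(19,11) nearest=10 d=2 new=(19,11) → add node 11 parent=10 cost=18
12. q=(3,11) nearest=3 d=5 new=(5,8) → add node 12 parent=3 cost=8
13. q=(20,13) nearest=11 d=2 new=(20,13) → add node 13 parent=11 cost=20
14. q=(2,1) nearest=0 d=1 new=(2,1) → add node 14 parent=0 cost=1
15. q=(31,0) nearest=11 d=12 new=(21,9) → add node 15 parent=11 cost=20
16. q=(25,0) nearest=15 d=9 new=(23,7) → add node 16 parent=15 cost=22

Path: 0 1 2 3 4 5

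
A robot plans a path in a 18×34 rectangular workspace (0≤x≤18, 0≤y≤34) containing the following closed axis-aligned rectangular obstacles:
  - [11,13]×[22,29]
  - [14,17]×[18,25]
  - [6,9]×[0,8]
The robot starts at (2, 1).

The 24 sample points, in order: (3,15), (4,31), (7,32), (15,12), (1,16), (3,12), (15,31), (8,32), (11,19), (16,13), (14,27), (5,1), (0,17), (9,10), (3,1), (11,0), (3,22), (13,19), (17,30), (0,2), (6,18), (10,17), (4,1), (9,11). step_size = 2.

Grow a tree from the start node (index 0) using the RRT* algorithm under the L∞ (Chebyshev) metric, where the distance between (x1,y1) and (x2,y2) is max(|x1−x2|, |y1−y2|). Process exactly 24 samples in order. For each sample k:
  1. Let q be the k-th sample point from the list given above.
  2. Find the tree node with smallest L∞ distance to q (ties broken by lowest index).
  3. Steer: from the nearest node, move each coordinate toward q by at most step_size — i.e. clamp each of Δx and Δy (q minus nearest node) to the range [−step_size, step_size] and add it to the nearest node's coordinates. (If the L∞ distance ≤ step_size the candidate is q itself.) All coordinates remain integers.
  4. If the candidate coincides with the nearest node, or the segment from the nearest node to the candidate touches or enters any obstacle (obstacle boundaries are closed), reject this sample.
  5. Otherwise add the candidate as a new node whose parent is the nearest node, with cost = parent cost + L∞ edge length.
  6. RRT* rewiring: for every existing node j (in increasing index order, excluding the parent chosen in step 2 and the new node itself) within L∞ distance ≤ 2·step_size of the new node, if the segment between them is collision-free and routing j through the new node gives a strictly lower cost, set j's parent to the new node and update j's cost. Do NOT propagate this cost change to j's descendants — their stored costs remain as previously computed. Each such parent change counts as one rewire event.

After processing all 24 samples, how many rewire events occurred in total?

Rewire events: 1

1. q=(3,15) nearest=0 d=14 new=(3,3) → add node 1 parent=0 cost=2
2. q=(4,31) nearest=1 d=28 new=(4,5) → add node 2 parent=1 cost=4
3. q=(7,32) nearest=2 d=27 new=(6,7) → blocked by [6,9]×[0,8], reject
4. q=(15,12) nearest=2 d=11 new=(6,7) → blocked by [6,9]×[0,8], reject
5. q=(1,16) nearest=2 d=11 new=(2,7) → add node 3 parent=2 cost=6
6. q=(3,12) nearest=3 d=5 new=(3,9) → add node 4 parent=3 cost=8
7. q=(15,31) nearest=4 d=22 new=(5,11) → add node 5 parent=4 cost=10
8. q=(8,32) nearest=5 d=21 new=(7,13) → add node 6 parent=5 cost=12
9. q=(11,19) nearest=6 d=6 new=(9,15) → add node 7 parent=6 cost=14
10. q=(16,13) nearest=7 d=7 new=(11,13) → add node 8 parent=7 cost=16
11. q=(14,27) nearest=7 d=12 new=(11,17) → add node 9 parent=7 cost=16
12. q=(5,1) nearest=1 d=2 new=(5,1) → add node 10 parent=1 cost=4
13. q=(0,17) nearest=5 d=6 new=(3,13) → add node 11 parent=5 cost=12
14. q=(9,10) nearest=6 d=3 new=(9,11) → add node 12 parent=6 cost=14
15. q=(3,1) nearest=0 d=1 new=(3,1) → add node 13 parent=0 cost=1; rewire 10→13 (3<4)
16. q=(11,0) nearest=10 d=6 new=(7,0) → blocked by [6,9]×[0,8], reject
17. q=(3,22) nearest=7 d=7 new=(7,17) → add node 14 parent=7 cost=16
18. q=(13,19) nearest=9 d=2 new=(13,19) → add node 15 parent=9 cost=18
19. q=(17,30) nearest=15 d=11 new=(15,21) → blocked by [14,17]×[18,25], reject
20. q=(0,2) nearest=0 d=2 new=(0,2) → add node 16 parent=0 cost=2
21. q=(6,18) nearest=14 d=1 new=(6,18) → add node 17 parent=14 cost=17
22. q=(10,17) nearest=9 d=1 new=(10,17) → add node 18 parent=9 cost=17
23. q=(4,1) nearest=10 d=1 new=(4,1) → add node 19 parent=10 cost=4
24. q=(9,11) nearest=12 d=0 → coincident, reject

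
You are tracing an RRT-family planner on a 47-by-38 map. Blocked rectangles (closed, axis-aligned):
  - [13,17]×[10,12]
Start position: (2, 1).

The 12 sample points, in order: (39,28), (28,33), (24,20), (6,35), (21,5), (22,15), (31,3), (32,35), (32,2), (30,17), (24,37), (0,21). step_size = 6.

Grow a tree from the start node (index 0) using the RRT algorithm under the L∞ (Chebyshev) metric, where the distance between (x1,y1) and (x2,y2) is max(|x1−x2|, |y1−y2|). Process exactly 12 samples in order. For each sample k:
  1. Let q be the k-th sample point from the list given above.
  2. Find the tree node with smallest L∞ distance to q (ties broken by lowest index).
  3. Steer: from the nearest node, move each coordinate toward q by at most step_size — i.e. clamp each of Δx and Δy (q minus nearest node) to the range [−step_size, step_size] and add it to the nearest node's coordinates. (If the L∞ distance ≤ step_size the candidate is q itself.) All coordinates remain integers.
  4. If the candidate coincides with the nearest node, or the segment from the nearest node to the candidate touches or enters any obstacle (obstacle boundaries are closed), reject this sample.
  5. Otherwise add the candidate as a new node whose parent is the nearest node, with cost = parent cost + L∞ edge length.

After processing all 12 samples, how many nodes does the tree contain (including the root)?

Node count: 11

1. q=(39,28) nearest=0 d=37 new=(8,7) → add node 1 parent=0 cost=6
2. q=(28,33) nearest=1 d=26 new=(14,13) → blocked by [13,17]×[10,12], reject
3. q=(24,20) nearest=1 d=16 new=(14,13) → blocked by [13,17]×[10,12], reject
4. q=(6,35) nearest=1 d=28 new=(6,13) → add node 2 parent=1 cost=12
5. q=(21,5) nearest=1 d=13 new=(14,5) → add node 3 parent=1 cost=12
6. q=(22,15) nearest=3 d=10 new=(20,11) → add node 4 parent=3 cost=18
7. q=(31,3) nearest=4 d=11 new=(26,5) → add node 5 parent=4 cost=24
8. q=(32,35) nearest=4 d=24 new=(26,17) → add node 6 parent=4 cost=24
9. q=(32,2) nearest=5 d=6 new=(32,2) → add node 7 parent=5 cost=30
10. q=(30,17) nearest=6 d=4 new=(30,17) → add node 8 parent=6 cost=28
11. q=(24,37) nearest=6 d=20 new=(24,23) → add node 9 parent=6 cost=30
12. q=(0,21) nearest=2 d=8 new=(0,19) → add node 10 parent=2 cost=18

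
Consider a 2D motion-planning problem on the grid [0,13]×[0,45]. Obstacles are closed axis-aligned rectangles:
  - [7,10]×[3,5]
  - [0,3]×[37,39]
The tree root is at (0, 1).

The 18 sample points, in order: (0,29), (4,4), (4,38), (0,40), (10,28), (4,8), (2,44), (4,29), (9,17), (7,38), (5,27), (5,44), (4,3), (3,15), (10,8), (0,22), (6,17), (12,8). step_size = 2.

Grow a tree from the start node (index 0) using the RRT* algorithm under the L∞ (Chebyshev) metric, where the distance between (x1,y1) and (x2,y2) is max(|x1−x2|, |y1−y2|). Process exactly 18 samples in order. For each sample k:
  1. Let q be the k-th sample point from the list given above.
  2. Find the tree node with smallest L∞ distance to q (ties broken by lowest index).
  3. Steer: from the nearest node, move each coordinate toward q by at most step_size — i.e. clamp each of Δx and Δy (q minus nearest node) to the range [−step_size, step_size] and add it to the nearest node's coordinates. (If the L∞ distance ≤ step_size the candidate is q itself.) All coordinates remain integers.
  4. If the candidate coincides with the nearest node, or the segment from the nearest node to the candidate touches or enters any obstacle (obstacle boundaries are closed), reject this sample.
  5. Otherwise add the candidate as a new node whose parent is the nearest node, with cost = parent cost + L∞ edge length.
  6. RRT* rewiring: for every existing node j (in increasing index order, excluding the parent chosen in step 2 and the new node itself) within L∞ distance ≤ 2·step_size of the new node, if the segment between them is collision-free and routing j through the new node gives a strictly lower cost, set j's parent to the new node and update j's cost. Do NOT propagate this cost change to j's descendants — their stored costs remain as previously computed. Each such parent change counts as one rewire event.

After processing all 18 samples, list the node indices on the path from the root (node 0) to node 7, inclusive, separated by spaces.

Path: 0 1 3 4 5 7

1. q=(0,29) nearest=0 d=28 new=(0,3) → add node 1 parent=0 cost=2
2. q=(4,4) nearest=0 d=4 new=(2,3) → add node 2 parent=0 cost=2
3. q=(4,38) nearest=1 d=35 new=(2,5) → add node 3 parent=1 cost=4
4. q=(0,40) nearest=3 d=35 new=(0,7) → add node 4 parent=3 cost=6
5. q=(10,28) nearest=4 d=21 new=(2,9) → add node 5 parent=4 cost=8
6. q=(4,8) nearest=5 d=2 new=(4,8) → add node 6 parent=5 cost=10
7. q=(2,44) nearest=5 d=35 new=(2,11) → add node 7 parent=5 cost=10
8. q=(4,29) nearest=7 d=18 new=(4,13) → add node 8 parent=7 cost=12
9. q=(9,17) nearest=8 d=5 new=(6,15) → add node 9 parent=8 cost=14
10. q=(7,38) nearest=9 d=23 new=(7,17) → add node 10 parent=9 cost=16
11. q=(5,27) nearest=10 d=10 new=(5,19) → add node 11 parent=10 cost=18
12. q=(5,44) nearest=11 d=25 new=(5,21) → add node 12 parent=11 cost=20
13. q=(4,3) nearest=2 d=2 new=(4,3) → add node 13 parent=2 cost=4
14. q=(3,15) nearest=8 d=2 new=(3,15) → add node 14 parent=8 cost=14
15. q=(10,8) nearest=6 d=6 new=(6,8) → add node 15 parent=6 cost=12
16. q=(0,22) nearest=11 d=5 new=(3,21) → add node 16 parent=11 cost=20
17. q=(6,17) nearest=10 d=1 new=(6,17) → add node 17 parent=10 cost=17
18. q=(12,8) nearest=15 d=6 new=(8,8) → add node 18 parent=15 cost=14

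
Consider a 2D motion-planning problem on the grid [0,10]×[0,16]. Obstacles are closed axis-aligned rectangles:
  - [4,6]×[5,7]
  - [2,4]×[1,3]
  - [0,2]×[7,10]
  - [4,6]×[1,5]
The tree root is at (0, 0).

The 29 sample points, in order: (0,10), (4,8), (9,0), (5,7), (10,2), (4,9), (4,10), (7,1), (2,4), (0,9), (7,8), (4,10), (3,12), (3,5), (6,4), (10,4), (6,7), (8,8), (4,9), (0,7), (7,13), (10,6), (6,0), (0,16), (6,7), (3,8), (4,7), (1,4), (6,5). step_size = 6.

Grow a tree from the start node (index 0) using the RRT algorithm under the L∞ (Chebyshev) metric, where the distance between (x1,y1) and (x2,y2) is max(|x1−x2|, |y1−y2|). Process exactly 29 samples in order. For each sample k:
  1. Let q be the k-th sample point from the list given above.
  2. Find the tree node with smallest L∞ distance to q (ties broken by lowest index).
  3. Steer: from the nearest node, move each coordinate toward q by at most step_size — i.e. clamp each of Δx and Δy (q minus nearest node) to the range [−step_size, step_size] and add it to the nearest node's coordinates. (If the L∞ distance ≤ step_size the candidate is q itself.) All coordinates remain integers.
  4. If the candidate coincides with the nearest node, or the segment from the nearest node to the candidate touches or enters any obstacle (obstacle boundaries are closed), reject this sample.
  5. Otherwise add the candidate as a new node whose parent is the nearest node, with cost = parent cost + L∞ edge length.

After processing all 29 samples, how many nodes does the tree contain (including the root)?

1. q=(0,10) nearest=0 d=10 new=(0,6) → add node 1 parent=0 cost=6
2. q=(4,8) nearest=1 d=4 new=(4,8) → blocked by [0,2]×[7,10], reject
3. q=(9,0) nearest=0 d=9 new=(6,0) → add node 2 parent=0 cost=6
4. q=(5,7) nearest=1 d=5 new=(5,7) → blocked by [4,6]×[5,7], reject
5. q=(10,2) nearest=2 d=4 new=(10,2) → add node 3 parent=2 cost=10
6. q=(4,9) nearest=1 d=4 new=(4,9) → blocked by [0,2]×[7,10], reject
7. q=(4,10) nearest=1 d=4 new=(4,10) → blocked by [0,2]×[7,10], reject
8. q=(7,1) nearest=2 d=1 new=(7,1) → add node 4 parent=2 cost=7
9. q=(2,4) nearest=1 d=2 new=(2,4) → add node 5 parent=1 cost=8
10. q=(0,9) nearest=1 d=3 new=(0,9) → blocked by [0,2]×[7,10], reject
11. q=(7,8) nearest=5 d=5 new=(7,8) → blocked by [4,6]×[5,7], reject
12. q=(4,10) nearest=1 d=4 new=(4,10) → blocked by [0,2]×[7,10], reject
13. q=(3,12) nearest=1 d=6 new=(3,12) → blocked by [0,2]×[7,10], reject
14. q=(3,5) nearest=5 d=1 new=(3,5) → add node 6 parent=5 cost=9
15. q=(6,4) nearest=4 d=3 new=(6,4) → blocked by [4,6]×[1,5], reject
16. q=(10,4) nearest=3 d=2 new=(10,4) → add node 7 parent=3 cost=12
17. q=(6,7) nearest=6 d=3 new=(6,7) → blocked by [4,6]×[5,7], reject
18. q=(8,8) nearest=7 d=4 new=(8,8) → add node 8 parent=7 cost=16
19. q=(4,9) nearest=1 d=4 new=(4,9) → blocked by [0,2]×[7,10], reject
20. q=(0,7) nearest=1 d=1 new=(0,7) → blocked by [0,2]×[7,10], reject
21. q=(7,13) nearest=8 d=5 new=(7,13) → add node 9 parent=8 cost=21
22. q=(10,6) nearest=7 d=2 new=(10,6) → add node 10 parent=7 cost=14
23. q=(6,0) nearest=2 d=0 → coincident, reject
24. q=(0,16) nearest=9 d=7 new=(1,16) → add node 11 parent=9 cost=27
25. q=(6,7) nearest=8 d=2 new=(6,7) → blocked by [4,6]×[5,7], reject
26. q=(3,8) nearest=1 d=3 new=(3,8) → blocked by [0,2]×[7,10], reject
27. q=(4,7) nearest=6 d=2 new=(4,7) → blocked by [4,6]×[5,7], reject
28. q=(1,4) nearest=5 d=1 new=(1,4) → add node 12 parent=5 cost=9
29. q=(6,5) nearest=6 d=3 new=(6,5) → blocked by [4,6]×[5,7], reject

Node count: 13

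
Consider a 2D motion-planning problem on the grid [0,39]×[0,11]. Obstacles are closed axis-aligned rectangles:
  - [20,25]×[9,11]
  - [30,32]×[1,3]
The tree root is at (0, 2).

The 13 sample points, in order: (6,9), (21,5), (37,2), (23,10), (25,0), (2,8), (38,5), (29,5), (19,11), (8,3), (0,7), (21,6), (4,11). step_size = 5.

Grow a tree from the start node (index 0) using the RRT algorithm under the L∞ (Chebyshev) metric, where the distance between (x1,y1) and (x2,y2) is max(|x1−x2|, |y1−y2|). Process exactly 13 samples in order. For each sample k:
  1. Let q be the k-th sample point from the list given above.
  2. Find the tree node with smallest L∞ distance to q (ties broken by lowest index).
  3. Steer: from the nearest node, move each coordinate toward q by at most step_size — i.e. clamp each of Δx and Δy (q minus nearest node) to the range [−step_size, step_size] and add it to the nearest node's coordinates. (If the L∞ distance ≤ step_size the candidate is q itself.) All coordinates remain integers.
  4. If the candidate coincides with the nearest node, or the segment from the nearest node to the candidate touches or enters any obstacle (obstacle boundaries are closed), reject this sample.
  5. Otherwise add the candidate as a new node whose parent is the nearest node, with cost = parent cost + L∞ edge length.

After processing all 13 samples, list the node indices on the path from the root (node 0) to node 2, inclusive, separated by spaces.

Path: 0 1 2

1. q=(6,9) nearest=0 d=7 new=(5,7) → add node 1 parent=0 cost=5
2. q=(21,5) nearest=1 d=16 new=(10,5) → add node 2 parent=1 cost=10
3. q=(37,2) nearest=2 d=27 new=(15,2) → add node 3 parent=2 cost=15
4. q=(23,10) nearest=3 d=8 new=(20,7) → add node 4 parent=3 cost=20
5. q=(25,0) nearest=4 d=7 new=(25,2) → add node 5 parent=4 cost=25
6. q=(2,8) nearest=1 d=3 new=(2,8) → add node 6 parent=1 cost=8
7. q=(38,5) nearest=5 d=13 new=(30,5) → add node 7 parent=5 cost=30
8. q=(29,5) nearest=7 d=1 new=(29,5) → add node 8 parent=7 cost=31
9. q=(19,11) nearest=4 d=4 new=(19,11) → add node 9 parent=4 cost=24
10. q=(8,3) nearest=2 d=2 new=(8,3) → add node 10 parent=2 cost=12
11. q=(0,7) nearest=6 d=2 new=(0,7) → add node 11 parent=6 cost=10
12. q=(21,6) nearest=4 d=1 new=(21,6) → add node 12 parent=4 cost=21
13. q=(4,11) nearest=6 d=3 new=(4,11) → add node 13 parent=6 cost=11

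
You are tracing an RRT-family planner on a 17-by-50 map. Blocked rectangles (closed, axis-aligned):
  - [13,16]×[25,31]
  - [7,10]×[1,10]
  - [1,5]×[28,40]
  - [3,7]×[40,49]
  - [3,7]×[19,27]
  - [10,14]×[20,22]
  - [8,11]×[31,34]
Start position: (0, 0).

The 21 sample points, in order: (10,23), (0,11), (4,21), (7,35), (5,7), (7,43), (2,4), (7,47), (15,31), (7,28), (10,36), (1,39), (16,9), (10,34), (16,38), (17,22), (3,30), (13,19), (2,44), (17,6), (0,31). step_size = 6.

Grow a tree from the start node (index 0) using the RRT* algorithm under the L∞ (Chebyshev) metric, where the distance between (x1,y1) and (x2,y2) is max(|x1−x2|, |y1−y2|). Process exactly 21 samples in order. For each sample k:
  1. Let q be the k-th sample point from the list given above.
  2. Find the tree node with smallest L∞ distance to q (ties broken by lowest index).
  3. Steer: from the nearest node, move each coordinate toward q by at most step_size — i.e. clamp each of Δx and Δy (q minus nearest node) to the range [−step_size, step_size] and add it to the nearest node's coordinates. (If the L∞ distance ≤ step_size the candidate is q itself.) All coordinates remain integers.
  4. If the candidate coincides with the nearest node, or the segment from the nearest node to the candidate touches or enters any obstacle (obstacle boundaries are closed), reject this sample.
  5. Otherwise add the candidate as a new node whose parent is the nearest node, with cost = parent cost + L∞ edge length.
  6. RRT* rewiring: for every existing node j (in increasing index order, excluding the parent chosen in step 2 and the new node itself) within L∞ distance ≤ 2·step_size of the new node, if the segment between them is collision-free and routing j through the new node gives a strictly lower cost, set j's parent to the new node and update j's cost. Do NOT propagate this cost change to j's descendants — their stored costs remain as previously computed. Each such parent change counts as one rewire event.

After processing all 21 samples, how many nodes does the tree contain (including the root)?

Node count: 7

1. q=(10,23) nearest=0 d=23 new=(6,6) → add node 1 parent=0 cost=6
2. q=(0,11) nearest=1 d=6 new=(0,11) → add node 2 parent=1 cost=12
3. q=(4,21) nearest=2 d=10 new=(4,17) → add node 3 parent=2 cost=18
4. q=(7,35) nearest=3 d=18 new=(7,23) → blocked by [3,7]×[19,27], reject
5. q=(5,7) nearest=1 d=1 new=(5,7) → add node 4 parent=1 cost=7; rewire 3→4 (17<18)
6. q=(7,43) nearest=3 d=26 new=(7,23) → blocked by [3,7]×[19,27], reject
7. q=(2,4) nearest=4 d=3 new=(2,4) → add node 5 parent=4 cost=10
8. q=(7,47) nearest=3 d=30 new=(7,23) → blocked by [3,7]×[19,27], reject
9. q=(15,31) nearest=3 d=14 new=(10,23) → blocked by [3,7]×[19,27], reject
10. q=(7,28) nearest=3 d=11 new=(7,23) → blocked by [3,7]×[19,27], reject
11. q=(10,36) nearest=3 d=19 new=(10,23) → blocked by [3,7]×[19,27], reject
12. q=(1,39) nearest=3 d=22 new=(1,23) → blocked by [3,7]×[19,27], reject
13. q=(16,9) nearest=1 d=10 new=(12,9) → blocked by [7,10]×[1,10], reject
14. q=(10,34) nearest=3 d=17 new=(10,23) → blocked by [3,7]×[19,27], reject
15. q=(16,38) nearest=3 d=21 new=(10,23) → blocked by [3,7]×[19,27], reject
16. q=(17,22) nearest=3 d=13 new=(10,22) → blocked by [3,7]×[19,27], reject
17. q=(3,30) nearest=3 d=13 new=(3,23) → blocked by [3,7]×[19,27], reject
18. q=(13,19) nearest=3 d=9 new=(10,19) → add node 6 parent=3 cost=23
19. q=(2,44) nearest=6 d=25 new=(4,25) → blocked by [3,7]×[19,27], reject
20. q=(17,6) nearest=1 d=11 new=(12,6) → blocked by [7,10]×[1,10], reject
21. q=(0,31) nearest=6 d=12 new=(4,25) → blocked by [3,7]×[19,27], reject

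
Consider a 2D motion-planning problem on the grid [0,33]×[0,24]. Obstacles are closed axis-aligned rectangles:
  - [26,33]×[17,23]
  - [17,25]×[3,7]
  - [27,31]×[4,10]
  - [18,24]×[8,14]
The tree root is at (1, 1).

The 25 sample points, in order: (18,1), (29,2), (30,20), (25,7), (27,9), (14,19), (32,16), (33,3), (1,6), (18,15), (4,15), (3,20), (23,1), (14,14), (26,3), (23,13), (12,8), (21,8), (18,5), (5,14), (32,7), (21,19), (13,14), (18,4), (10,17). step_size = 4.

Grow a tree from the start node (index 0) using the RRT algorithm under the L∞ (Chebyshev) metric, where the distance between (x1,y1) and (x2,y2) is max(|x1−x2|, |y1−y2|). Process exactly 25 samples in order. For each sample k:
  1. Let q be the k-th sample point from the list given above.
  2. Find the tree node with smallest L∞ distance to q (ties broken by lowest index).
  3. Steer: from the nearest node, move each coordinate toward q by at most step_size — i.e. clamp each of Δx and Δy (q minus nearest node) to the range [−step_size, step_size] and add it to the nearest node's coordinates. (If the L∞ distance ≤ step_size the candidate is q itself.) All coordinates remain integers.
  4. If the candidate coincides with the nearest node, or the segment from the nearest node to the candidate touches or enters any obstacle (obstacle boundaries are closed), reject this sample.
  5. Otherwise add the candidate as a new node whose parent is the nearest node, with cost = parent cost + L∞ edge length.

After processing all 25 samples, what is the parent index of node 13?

Parent of node 13: 5

1. q=(18,1) nearest=0 d=17 new=(5,1) → add node 1 parent=0 cost=4
2. q=(29,2) nearest=1 d=24 new=(9,2) → add node 2 parent=1 cost=8
3. q=(30,20) nearest=2 d=21 new=(13,6) → add node 3 parent=2 cost=12
4. q=(25,7) nearest=3 d=12 new=(17,7) → blocked by [17,25]×[3,7], reject
5. q=(27,9) nearest=3 d=14 new=(17,9) → add node 4 parent=3 cost=16
6. q=(14,19) nearest=4 d=10 new=(14,13) → add node 5 parent=4 cost=20
7. q=(32,16) nearest=4 d=15 new=(21,13) → blocked by [18,24]×[8,14], reject
8. q=(33,3) nearest=4 d=16 new=(21,5) → blocked by [17,25]×[3,7], reject
9. q=(1,6) nearest=0 d=5 new=(1,5) → add node 6 parent=0 cost=4
10. q=(18,15) nearest=5 d=4 new=(18,15) → add node 7 parent=5 cost=24
11. q=(4,15) nearest=3 d=9 new=(9,10) → add node 8 parent=3 cost=16
12. q=(3,20) nearest=8 d=10 new=(5,14) → add node 9 parent=8 cost=20
13. q=(23,1) nearest=4 d=8 new=(21,5) → blocked by [17,25]×[3,7], reject
14. q=(14,14) nearest=5 d=1 new=(14,14) → add node 10 parent=5 cost=21
15. q=(26,3) nearest=4 d=9 new=(21,5) → blocked by [17,25]×[3,7], reject
16. q=(23,13) nearest=7 d=5 new=(22,13) → blocked by [18,24]×[8,14], reject
17. q=(12,8) nearest=3 d=2 new=(12,8) → add node 11 parent=3 cost=14
18. q=(21,8) nearest=4 d=4 new=(21,8) → blocked by [18,24]×[8,14], reject
19. q=(18,5) nearest=4 d=4 new=(18,5) → blocked by [17,25]×[3,7], reject
20. q=(5,14) nearest=9 d=0 → coincident, reject
21. q=(32,7) nearest=7 d=14 new=(22,11) → blocked by [18,24]×[8,14], reject
22. q=(21,19) nearest=7 d=4 new=(21,19) → add node 12 parent=7 cost=28
23. q=(13,14) nearest=5 d=1 new=(13,14) → add node 13 parent=5 cost=21
24. q=(18,4) nearest=3 d=5 new=(17,4) → blocked by [17,25]×[3,7], reject
25. q=(10,17) nearest=13 d=3 new=(10,17) → add node 14 parent=13 cost=24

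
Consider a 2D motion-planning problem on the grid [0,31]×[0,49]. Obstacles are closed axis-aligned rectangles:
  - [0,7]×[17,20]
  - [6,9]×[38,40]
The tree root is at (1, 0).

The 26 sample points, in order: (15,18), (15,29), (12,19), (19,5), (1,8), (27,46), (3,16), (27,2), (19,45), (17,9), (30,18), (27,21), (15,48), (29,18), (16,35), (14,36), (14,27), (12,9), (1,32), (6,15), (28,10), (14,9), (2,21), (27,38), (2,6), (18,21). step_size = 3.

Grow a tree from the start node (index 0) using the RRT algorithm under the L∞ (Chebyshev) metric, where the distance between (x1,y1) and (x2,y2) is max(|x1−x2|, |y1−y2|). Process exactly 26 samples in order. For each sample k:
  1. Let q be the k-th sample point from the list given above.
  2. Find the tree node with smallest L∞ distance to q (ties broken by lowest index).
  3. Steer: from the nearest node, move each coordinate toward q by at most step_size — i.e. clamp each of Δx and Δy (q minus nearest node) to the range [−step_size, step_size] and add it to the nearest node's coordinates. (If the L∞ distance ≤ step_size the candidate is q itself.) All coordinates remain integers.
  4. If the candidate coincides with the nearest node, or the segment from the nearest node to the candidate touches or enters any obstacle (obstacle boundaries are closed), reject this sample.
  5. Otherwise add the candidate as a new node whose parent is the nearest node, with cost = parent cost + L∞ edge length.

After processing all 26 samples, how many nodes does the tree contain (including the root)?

1. q=(15,18) nearest=0 d=18 new=(4,3) → add node 1 parent=0 cost=3
2. q=(15,29) nearest=1 d=26 new=(7,6) → add node 2 parent=1 cost=6
3. q=(12,19) nearest=2 d=13 new=(10,9) → add node 3 parent=2 cost=9
4. q=(19,5) nearest=3 d=9 new=(13,6) → add node 4 parent=3 cost=12
5. q=(1,8) nearest=1 d=5 new=(1,6) → add node 5 parent=1 cost=6
6. q=(27,46) nearest=3 d=37 new=(13,12) → add node 6 parent=3 cost=12
7. q=(3,16) nearest=3 d=7 new=(7,12) → add node 7 parent=3 cost=12
8. q=(27,2) nearest=4 d=14 new=(16,3) → add node 8 parent=4 cost=15
9. q=(19,45) nearest=6 d=33 new=(16,15) → add node 9 parent=6 cost=15
10. q=(17,9) nearest=4 d=4 new=(16,9) → add node 10 parent=4 cost=15
11. q=(30,18) nearest=9 d=14 new=(19,18) → add node 11 parent=9 cost=18
12. q=(27,21) nearest=11 d=8 new=(22,21) → add node 12 parent=11 cost=21
13. q=(15,48) nearest=12 d=27 new=(19,24) → add node 13 parent=12 cost=24
14. q=(29,18) nearest=12 d=7 new=(25,18) → add node 14 parent=12 cost=24
15. q=(16,35) nearest=13 d=11 new=(16,27) → add node 15 parent=13 cost=27
16. q=(14,36) nearest=15 d=9 new=(14,30) → add node 16 parent=15 cost=30
17. q=(14,27) nearest=15 d=2 new=(14,27) → add node 17 parent=15 cost=29
18. q=(12,9) nearest=3 d=2 new=(12,9) → add node 18 parent=3 cost=11
19. q=(1,32) nearest=16 d=13 new=(11,32) → add node 19 parent=16 cost=33
20. q=(6,15) nearest=7 d=3 new=(6,15) → add node 20 parent=7 cost=15
21. q=(28,10) nearest=14 d=8 new=(28,15) → add node 21 parent=14 cost=27
22. q=(14,9) nearest=10 d=2 new=(14,9) → add node 22 parent=10 cost=17
23. q=(2,21) nearest=20 d=6 new=(3,18) → blocked by [0,7]×[17,20], reject
24. q=(27,38) nearest=15 d=11 new=(19,30) → add node 23 parent=15 cost=30
25. q=(2,6) nearest=5 d=1 new=(2,6) → add node 24 parent=5 cost=7
26. q=(18,21) nearest=11 d=3 new=(18,21) → add node 25 parent=11 cost=21

Node count: 26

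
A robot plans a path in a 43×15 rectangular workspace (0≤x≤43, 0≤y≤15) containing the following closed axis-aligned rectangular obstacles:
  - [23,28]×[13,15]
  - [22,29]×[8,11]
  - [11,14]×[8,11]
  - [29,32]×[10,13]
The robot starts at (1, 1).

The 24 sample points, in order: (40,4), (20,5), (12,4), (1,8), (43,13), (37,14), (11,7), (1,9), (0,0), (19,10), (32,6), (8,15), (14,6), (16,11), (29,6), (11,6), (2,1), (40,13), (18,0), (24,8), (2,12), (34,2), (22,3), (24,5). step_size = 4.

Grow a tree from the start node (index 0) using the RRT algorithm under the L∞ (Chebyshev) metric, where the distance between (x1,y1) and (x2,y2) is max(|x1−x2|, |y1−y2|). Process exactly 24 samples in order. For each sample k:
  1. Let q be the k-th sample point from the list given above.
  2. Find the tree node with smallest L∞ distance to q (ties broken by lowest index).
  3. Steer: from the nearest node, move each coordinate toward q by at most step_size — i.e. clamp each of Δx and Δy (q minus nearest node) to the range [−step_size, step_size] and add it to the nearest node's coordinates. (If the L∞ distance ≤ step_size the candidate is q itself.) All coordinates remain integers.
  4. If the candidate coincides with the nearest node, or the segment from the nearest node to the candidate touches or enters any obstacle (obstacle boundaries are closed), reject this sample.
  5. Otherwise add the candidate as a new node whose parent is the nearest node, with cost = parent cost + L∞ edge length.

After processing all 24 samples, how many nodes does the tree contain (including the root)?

1. q=(40,4) nearest=0 d=39 new=(5,4) → add node 1 parent=0 cost=4
2. q=(20,5) nearest=1 d=15 new=(9,5) → add node 2 parent=1 cost=8
3. q=(12,4) nearest=2 d=3 new=(12,4) → add node 3 parent=2 cost=11
4. q=(1,8) nearest=1 d=4 new=(1,8) → add node 4 parent=1 cost=8
5. q=(43,13) nearest=3 d=31 new=(16,8) → add node 5 parent=3 cost=15
6. q=(37,14) nearest=5 d=21 new=(20,12) → add node 6 parent=5 cost=19
7. q=(11,7) nearest=2 d=2 new=(11,7) → add node 7 parent=2 cost=10
8. q=(1,9) nearest=4 d=1 new=(1,9) → add node 8 parent=4 cost=9
9. q=(0,0) nearest=0 d=1 new=(0,0) → add node 9 parent=0 cost=1
10. q=(19,10) nearest=6 d=2 new=(19,10) → add node 10 parent=6 cost=21
11. q=(32,6) nearest=6 d=12 new=(24,8) → blocked by [22,29]×[8,11], reject
12. q=(8,15) nearest=4 d=7 new=(5,12) → add node 11 parent=4 cost=12
13. q=(14,6) nearest=3 d=2 new=(14,6) → add node 12 parent=3 cost=13
14. q=(16,11) nearest=5 d=3 new=(16,11) → add node 13 parent=5 cost=18
15. q=(29,6) nearest=6 d=9 new=(24,8) → blocked by [22,29]×[8,11], reject
16. q=(11,6) nearest=7 d=1 new=(11,6) → add node 14 parent=7 cost=11
17. q=(2,1) nearest=0 d=1 new=(2,1) → add node 15 parent=0 cost=1
18. q=(40,13) nearest=6 d=20 new=(24,13) → blocked by [23,28]×[13,15], reject
19. q=(18,0) nearest=3 d=6 new=(16,0) → add node 16 parent=3 cost=15
20. q=(24,8) nearest=6 d=4 new=(24,8) → blocked by [22,29]×[8,11], reject
21. q=(2,12) nearest=8 d=3 new=(2,12) → add node 17 parent=8 cost=12
22. q=(34,2) nearest=6 d=14 new=(24,8) → blocked by [22,29]×[8,11], reject
23. q=(22,3) nearest=5 d=6 new=(20,4) → add node 18 parent=5 cost=19
24. q=(24,5) nearest=18 d=4 new=(24,5) → add node 19 parent=18 cost=23

Node count: 20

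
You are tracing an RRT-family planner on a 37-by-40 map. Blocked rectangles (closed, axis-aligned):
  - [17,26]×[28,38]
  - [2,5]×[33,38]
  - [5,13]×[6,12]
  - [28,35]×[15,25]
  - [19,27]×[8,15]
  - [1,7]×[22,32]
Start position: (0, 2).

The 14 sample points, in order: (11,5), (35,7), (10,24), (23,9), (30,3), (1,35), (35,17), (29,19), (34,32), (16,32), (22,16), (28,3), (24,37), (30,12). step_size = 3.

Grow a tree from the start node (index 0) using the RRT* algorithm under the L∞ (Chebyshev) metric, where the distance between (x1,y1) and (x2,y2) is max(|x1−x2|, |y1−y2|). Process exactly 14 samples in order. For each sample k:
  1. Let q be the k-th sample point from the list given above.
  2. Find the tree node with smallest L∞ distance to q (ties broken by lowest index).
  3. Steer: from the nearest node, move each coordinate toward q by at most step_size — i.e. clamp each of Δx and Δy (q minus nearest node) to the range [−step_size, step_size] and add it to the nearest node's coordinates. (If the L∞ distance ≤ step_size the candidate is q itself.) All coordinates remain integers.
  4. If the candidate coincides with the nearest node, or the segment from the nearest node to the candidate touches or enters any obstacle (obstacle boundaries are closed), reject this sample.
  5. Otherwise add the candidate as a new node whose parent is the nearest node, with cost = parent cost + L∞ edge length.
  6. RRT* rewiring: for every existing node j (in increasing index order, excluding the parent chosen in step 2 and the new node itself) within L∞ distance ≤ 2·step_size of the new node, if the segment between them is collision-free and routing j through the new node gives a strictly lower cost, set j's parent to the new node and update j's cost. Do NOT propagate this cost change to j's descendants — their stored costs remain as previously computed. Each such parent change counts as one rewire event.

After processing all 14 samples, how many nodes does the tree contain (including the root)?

Node count: 6

1. q=(11,5) nearest=0 d=11 new=(3,5) → add node 1 parent=0 cost=3
2. q=(35,7) nearest=1 d=32 new=(6,7) → blocked by [5,13]×[6,12], reject
3. q=(10,24) nearest=1 d=19 new=(6,8) → blocked by [5,13]×[6,12], reject
4. q=(23,9) nearest=1 d=20 new=(6,8) → blocked by [5,13]×[6,12], reject
5. q=(30,3) nearest=1 d=27 new=(6,3) → add node 2 parent=1 cost=6
6. q=(1,35) nearest=1 d=30 new=(1,8) → add node 3 parent=1 cost=6
7. q=(35,17) nearest=2 d=29 new=(9,6) → blocked by [5,13]×[6,12], reject
8. q=(29,19) nearest=2 d=23 new=(9,6) → blocked by [5,13]×[6,12], reject
9. q=(34,32) nearest=2 d=29 new=(9,6) → blocked by [5,13]×[6,12], reject
10. q=(16,32) nearest=3 d=24 new=(4,11) → add node 4 parent=3 cost=9
11. q=(22,16) nearest=2 d=16 new=(9,6) → blocked by [5,13]×[6,12], reject
12. q=(28,3) nearest=2 d=22 new=(9,3) → add node 5 parent=2 cost=9
13. q=(24,37) nearest=4 d=26 new=(7,14) → blocked by [5,13]×[6,12], reject
14. q=(30,12) nearest=5 d=21 new=(12,6) → blocked by [5,13]×[6,12], reject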